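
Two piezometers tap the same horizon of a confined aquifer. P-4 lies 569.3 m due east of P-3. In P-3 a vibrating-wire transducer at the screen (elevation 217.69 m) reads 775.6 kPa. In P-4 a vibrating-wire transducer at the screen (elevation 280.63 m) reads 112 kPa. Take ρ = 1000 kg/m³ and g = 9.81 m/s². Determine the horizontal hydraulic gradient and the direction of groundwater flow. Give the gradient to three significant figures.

Pressure head at P-3: ψ = P/(ρg) = 775.6×1000 / (1000 × 9.81) = 79.06 m.
Total head at P-3: h = z + ψ = 217.69 + 79.06 = 296.75 m.
Pressure head at P-4: ψ = P/(ρg) = 112×1000 / (1000 × 9.81) = 11.42 m.
Total head at P-4: h = z + ψ = 280.63 + 11.42 = 292.05 m.
Head difference: h(P-3) − h(P-4) = 296.75 − 292.05 = 4.70 m.
Hydraulic gradient: i = |Δh| / L = 4.70 / 569.3 = 0.00826.
Flow is from higher to lower head: from P-3 toward P-4, i.e. toward the east.

i ≈ 0.00826; groundwater flows toward the east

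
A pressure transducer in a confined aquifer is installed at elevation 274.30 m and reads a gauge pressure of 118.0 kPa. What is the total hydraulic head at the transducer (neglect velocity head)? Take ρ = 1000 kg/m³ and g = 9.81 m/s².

h ≈ 286.33 m

ψ = P/(ρg) = 118.0×1000 / (1000 × 9.81) = 12.03 m.
h = z + ψ = 274.30 + 12.03 = 286.33 m.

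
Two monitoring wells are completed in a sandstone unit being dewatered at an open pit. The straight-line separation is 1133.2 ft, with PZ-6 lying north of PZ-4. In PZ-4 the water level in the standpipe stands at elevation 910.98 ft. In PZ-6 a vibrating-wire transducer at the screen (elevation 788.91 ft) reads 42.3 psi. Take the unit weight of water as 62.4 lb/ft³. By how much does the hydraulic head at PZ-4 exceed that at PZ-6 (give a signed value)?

Δh ≈ 24.45 ft

Total head at PZ-4: h = 910.98 ft (water level in the piezometer is the total head).
Pressure head at PZ-6: ψ = 144·P/γ = 144 × 42.3 / 62.4 = 97.62 ft.
Total head at PZ-6: h = z + ψ = 788.91 + 97.62 = 886.53 ft.
Head difference: h(PZ-4) − h(PZ-6) = 910.98 − 886.53 = 24.45 ft.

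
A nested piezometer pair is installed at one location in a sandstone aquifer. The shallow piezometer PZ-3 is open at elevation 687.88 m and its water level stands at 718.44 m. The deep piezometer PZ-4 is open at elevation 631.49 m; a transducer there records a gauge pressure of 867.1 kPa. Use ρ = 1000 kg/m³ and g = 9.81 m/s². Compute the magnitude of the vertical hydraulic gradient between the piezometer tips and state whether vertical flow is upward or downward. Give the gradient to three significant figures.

|i_v| ≈ 0.0255; vertical flow is upward

Total head at PZ-3: h = 718.44 m (water level in the standpipe).
Pressure head at PZ-4: ψ = P/(ρg) = 867.1×1000 / (1000 × 9.81) = 88.39 m.
Total head at PZ-4: h = z + ψ = 631.49 + 88.39 = 719.88 m.
Δh = h(PZ-3) − h(PZ-4) = 718.44 − 719.88 = -1.44 m.
Vertical separation Δz = 687.88 − 631.49 = 56.39 m.
|i_v| = |Δh| / Δz = 1.44 / 56.39 = 0.0255.
Head is higher in the deep piezometer, so vertical flow is upward (discharge condition).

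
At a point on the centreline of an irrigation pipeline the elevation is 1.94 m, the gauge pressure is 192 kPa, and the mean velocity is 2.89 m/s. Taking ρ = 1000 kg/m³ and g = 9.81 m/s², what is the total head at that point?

Pressure head ψ = P/(ρg) = 192×1000 / (1000 × 9.81) = 19.57 m.
Velocity head = v²/(2g) = 2.89² / (2 × 9.81) = 0.426 m.
h = z + ψ + v²/(2g) = 1.94 + 19.57 + 0.426 = 21.94 m.

h ≈ 21.94 m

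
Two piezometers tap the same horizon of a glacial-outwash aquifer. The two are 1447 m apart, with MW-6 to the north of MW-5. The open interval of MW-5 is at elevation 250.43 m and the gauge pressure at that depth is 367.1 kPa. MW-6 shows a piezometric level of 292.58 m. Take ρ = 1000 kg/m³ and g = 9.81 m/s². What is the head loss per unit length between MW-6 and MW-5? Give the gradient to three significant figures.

Pressure head at MW-5: ψ = P/(ρg) = 367.1×1000 / (1000 × 9.81) = 37.42 m.
Total head at MW-5: h = z + ψ = 250.43 + 37.42 = 287.85 m.
Total head at MW-6: h = 292.58 m (water level in the piezometer is the total head).
Head difference: h(MW-5) − h(MW-6) = 287.85 − 292.58 = -4.73 m.
Hydraulic gradient: i = |Δh| / L = 4.73 / 1447 = 0.00327.

i ≈ 0.00327 m/m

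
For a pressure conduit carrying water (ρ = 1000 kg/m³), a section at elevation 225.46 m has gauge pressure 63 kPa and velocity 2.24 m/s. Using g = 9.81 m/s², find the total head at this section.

h ≈ 232.14 m

Pressure head ψ = P/(ρg) = 63×1000 / (1000 × 9.81) = 6.42 m.
Velocity head = v²/(2g) = 2.24² / (2 × 9.81) = 0.256 m.
h = z + ψ + v²/(2g) = 225.46 + 6.42 + 0.256 = 232.14 m.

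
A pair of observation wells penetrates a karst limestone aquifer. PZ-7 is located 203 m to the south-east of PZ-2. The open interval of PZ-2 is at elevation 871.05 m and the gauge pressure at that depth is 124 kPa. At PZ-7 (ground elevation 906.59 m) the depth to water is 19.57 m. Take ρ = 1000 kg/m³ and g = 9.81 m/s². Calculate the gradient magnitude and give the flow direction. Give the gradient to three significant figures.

Pressure head at PZ-2: ψ = P/(ρg) = 124×1000 / (1000 × 9.81) = 12.64 m.
Total head at PZ-2: h = z + ψ = 871.05 + 12.64 = 883.69 m.
Total head at PZ-7: h = 906.59 − 19.57 = 887.02 m.
Head difference: h(PZ-2) − h(PZ-7) = 883.69 − 887.02 = -3.33 m.
Hydraulic gradient: i = |Δh| / L = 3.33 / 203 = 0.0164.
Flow is from higher to lower head: from PZ-7 toward PZ-2, i.e. toward the north-west.

i ≈ 0.0164; groundwater flows toward the north-west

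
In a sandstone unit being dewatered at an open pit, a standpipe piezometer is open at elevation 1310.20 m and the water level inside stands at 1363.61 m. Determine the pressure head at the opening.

Total head h = 1363.61 m (the water-surface elevation in the piezometer).
Pressure head ψ = h − z = 1363.61 − 1310.20 = 53.41 m.

ψ ≈ 53.41 m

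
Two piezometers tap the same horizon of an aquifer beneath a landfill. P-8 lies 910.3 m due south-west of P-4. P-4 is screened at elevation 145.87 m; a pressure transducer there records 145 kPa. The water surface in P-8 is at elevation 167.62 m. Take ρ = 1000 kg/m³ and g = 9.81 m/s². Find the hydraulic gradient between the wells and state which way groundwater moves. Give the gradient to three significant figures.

i ≈ 0.00766; groundwater flows toward the north-east

Pressure head at P-4: ψ = P/(ρg) = 145×1000 / (1000 × 9.81) = 14.78 m.
Total head at P-4: h = z + ψ = 145.87 + 14.78 = 160.65 m.
Total head at P-8: h = 167.62 m (water level in the piezometer is the total head).
Head difference: h(P-4) − h(P-8) = 160.65 − 167.62 = -6.97 m.
Hydraulic gradient: i = |Δh| / L = 6.97 / 910.3 = 0.00766.
Flow is from higher to lower head: from P-8 toward P-4, i.e. toward the north-east.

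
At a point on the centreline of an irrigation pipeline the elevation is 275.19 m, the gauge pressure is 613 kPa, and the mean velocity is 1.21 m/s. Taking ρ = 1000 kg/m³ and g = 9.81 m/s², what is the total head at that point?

h ≈ 337.75 m

Pressure head ψ = P/(ρg) = 613×1000 / (1000 × 9.81) = 62.49 m.
Velocity head = v²/(2g) = 1.21² / (2 × 9.81) = 0.075 m.
h = z + ψ + v²/(2g) = 275.19 + 62.49 + 0.075 = 337.75 m.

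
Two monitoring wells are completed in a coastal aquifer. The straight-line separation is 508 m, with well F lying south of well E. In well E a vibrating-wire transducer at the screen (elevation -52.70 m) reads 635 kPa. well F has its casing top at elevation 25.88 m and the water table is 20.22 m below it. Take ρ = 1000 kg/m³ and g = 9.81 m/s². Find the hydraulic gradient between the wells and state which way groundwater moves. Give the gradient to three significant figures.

Pressure head at well E: ψ = P/(ρg) = 635×1000 / (1000 × 9.81) = 64.73 m.
Total head at well E: h = z + ψ = -52.70 + 64.73 = 12.03 m.
Total head at well F: h = 25.88 − 20.22 = 5.66 m.
Head difference: h(well E) − h(well F) = 12.03 − 5.66 = 6.37 m.
Hydraulic gradient: i = |Δh| / L = 6.37 / 508 = 0.0125.
Flow is from higher to lower head: from well E toward well F, i.e. toward the south.

i ≈ 0.0125; groundwater flows toward the south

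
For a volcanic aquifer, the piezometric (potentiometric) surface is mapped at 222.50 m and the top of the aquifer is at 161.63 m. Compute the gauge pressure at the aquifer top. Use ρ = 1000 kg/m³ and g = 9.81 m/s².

P ≈ 597 kPa

Pressure head at the aquifer top: ψ = h − z = 222.50 − 161.63 = 60.87 m.
P = ρgψ = 1000 × 9.81 × 60.87 = 597135 Pa ≈ 597 kPa.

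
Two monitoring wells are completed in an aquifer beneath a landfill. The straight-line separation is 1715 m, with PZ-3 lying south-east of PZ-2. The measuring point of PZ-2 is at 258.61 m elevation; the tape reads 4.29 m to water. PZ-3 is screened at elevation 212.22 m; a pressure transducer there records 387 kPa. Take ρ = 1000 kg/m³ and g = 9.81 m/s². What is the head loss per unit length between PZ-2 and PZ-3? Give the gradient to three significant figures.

i ≈ 0.00155 m/m

Total head at PZ-2: h = 258.61 − 4.29 = 254.32 m.
Pressure head at PZ-3: ψ = P/(ρg) = 387×1000 / (1000 × 9.81) = 39.45 m.
Total head at PZ-3: h = z + ψ = 212.22 + 39.45 = 251.67 m.
Head difference: h(PZ-2) − h(PZ-3) = 254.32 − 251.67 = 2.65 m.
Hydraulic gradient: i = |Δh| / L = 2.65 / 1715 = 0.00155.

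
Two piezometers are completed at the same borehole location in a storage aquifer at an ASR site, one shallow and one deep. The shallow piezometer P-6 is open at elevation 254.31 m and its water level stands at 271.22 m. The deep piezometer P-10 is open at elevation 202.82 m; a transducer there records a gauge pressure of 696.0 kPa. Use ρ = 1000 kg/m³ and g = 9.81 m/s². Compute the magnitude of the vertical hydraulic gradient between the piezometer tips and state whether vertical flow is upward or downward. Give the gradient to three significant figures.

Total head at P-6: h = 271.22 m (water level in the standpipe).
Pressure head at P-10: ψ = P/(ρg) = 696.0×1000 / (1000 × 9.81) = 70.95 m.
Total head at P-10: h = z + ψ = 202.82 + 70.95 = 273.77 m.
Δh = h(P-6) − h(P-10) = 271.22 − 273.77 = -2.55 m.
Vertical separation Δz = 254.31 − 202.82 = 51.49 m.
|i_v| = |Δh| / Δz = 2.55 / 51.49 = 0.0495.
Head is higher in the deep piezometer, so vertical flow is upward (discharge condition).

|i_v| ≈ 0.0495; vertical flow is upward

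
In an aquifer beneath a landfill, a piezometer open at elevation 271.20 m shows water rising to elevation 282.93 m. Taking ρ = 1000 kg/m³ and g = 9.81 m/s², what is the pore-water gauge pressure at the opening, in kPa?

P ≈ 115 kPa

Pressure head ψ = h − z = 282.93 − 271.20 = 11.73 m.
P = ρgψ = 1000 × 9.81 × 11.73 = 115071 Pa ≈ 115 kPa.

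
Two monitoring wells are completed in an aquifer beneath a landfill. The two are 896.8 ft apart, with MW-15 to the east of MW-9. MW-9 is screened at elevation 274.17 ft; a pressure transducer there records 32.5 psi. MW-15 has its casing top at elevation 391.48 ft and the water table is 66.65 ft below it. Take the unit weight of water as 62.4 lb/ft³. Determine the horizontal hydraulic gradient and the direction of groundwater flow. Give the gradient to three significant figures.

i ≈ 0.0271; groundwater flows toward the east

Pressure head at MW-9: ψ = 144·P/γ = 144 × 32.5 / 62.4 = 75.00 ft.
Total head at MW-9: h = z + ψ = 274.17 + 75.00 = 349.17 ft.
Total head at MW-15: h = 391.48 − 66.65 = 324.83 ft.
Head difference: h(MW-9) − h(MW-15) = 349.17 − 324.83 = 24.34 ft.
Hydraulic gradient: i = |Δh| / L = 24.34 / 896.8 = 0.0271.
Flow is from higher to lower head: from MW-9 toward MW-15, i.e. toward the east.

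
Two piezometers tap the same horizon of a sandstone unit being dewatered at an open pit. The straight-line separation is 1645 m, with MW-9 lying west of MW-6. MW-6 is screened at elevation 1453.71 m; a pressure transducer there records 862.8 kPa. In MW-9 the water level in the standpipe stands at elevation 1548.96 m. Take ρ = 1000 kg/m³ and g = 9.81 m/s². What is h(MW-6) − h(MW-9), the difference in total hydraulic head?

Pressure head at MW-6: ψ = P/(ρg) = 862.8×1000 / (1000 × 9.81) = 87.95 m.
Total head at MW-6: h = z + ψ = 1453.71 + 87.95 = 1541.66 m.
Total head at MW-9: h = 1548.96 m (water level in the piezometer is the total head).
Head difference: h(MW-6) − h(MW-9) = 1541.66 − 1548.96 = -7.30 m.

Δh ≈ -7.30 m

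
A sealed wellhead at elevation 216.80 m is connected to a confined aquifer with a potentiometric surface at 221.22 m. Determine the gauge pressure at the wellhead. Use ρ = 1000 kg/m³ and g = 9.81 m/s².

P ≈ 43.4 kPa

Head above the cap: Δh = 221.22 − 216.80 = 4.42 m.
P = ρgΔh = 1000 × 9.81 × 4.42 = 43360 Pa ≈ 43.4 kPa.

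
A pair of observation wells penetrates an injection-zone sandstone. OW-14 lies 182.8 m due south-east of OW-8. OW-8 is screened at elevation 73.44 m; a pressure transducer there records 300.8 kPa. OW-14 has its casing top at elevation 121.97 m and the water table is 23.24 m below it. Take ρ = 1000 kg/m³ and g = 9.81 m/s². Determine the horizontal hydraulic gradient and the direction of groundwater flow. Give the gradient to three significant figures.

Pressure head at OW-8: ψ = P/(ρg) = 300.8×1000 / (1000 × 9.81) = 30.66 m.
Total head at OW-8: h = z + ψ = 73.44 + 30.66 = 104.10 m.
Total head at OW-14: h = 121.97 − 23.24 = 98.73 m.
Head difference: h(OW-8) − h(OW-14) = 104.10 − 98.73 = 5.37 m.
Hydraulic gradient: i = |Δh| / L = 5.37 / 182.8 = 0.0294.
Flow is from higher to lower head: from OW-8 toward OW-14, i.e. toward the south-east.

i ≈ 0.0294; groundwater flows toward the south-east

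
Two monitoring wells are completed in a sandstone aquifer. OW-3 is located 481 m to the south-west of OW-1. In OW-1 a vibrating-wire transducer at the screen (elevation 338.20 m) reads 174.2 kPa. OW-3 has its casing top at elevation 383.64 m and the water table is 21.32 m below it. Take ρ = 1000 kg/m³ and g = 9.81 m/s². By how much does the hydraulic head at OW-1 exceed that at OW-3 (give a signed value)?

Pressure head at OW-1: ψ = P/(ρg) = 174.2×1000 / (1000 × 9.81) = 17.76 m.
Total head at OW-1: h = z + ψ = 338.20 + 17.76 = 355.96 m.
Total head at OW-3: h = 383.64 − 21.32 = 362.32 m.
Head difference: h(OW-1) − h(OW-3) = 355.96 − 362.32 = -6.36 m.

Δh ≈ -6.36 m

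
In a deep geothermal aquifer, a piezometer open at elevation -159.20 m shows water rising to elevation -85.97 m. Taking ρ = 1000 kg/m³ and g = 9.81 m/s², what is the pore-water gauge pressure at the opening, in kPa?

P ≈ 718 kPa

Pressure head ψ = h − z = -85.97 − (-159.20) = 73.23 m.
P = ρgψ = 1000 × 9.81 × 73.23 = 718386 Pa ≈ 718 kPa.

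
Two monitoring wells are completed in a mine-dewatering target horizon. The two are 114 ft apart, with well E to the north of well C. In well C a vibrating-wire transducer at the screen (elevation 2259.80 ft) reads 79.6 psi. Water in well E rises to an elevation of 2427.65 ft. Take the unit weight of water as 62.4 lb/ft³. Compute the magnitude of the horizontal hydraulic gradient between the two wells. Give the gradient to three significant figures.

Pressure head at well C: ψ = 144·P/γ = 144 × 79.6 / 62.4 = 183.69 ft.
Total head at well C: h = z + ψ = 2259.80 + 183.69 = 2443.49 ft.
Total head at well E: h = 2427.65 ft (water level in the piezometer is the total head).
Head difference: h(well C) − h(well E) = 2443.49 − 2427.65 = 15.84 ft.
Hydraulic gradient: i = |Δh| / L = 15.84 / 114 = 0.139.

i ≈ 0.139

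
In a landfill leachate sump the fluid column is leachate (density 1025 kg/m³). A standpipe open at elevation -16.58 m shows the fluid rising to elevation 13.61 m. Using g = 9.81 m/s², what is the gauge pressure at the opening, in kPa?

P ≈ 304 kPa

Pressure head ψ = h − z = 13.61 − (-16.58) = 30.19 m.
P = ρgψ = 1025 × 9.81 × 30.19 = 303568 Pa ≈ 304 kPa.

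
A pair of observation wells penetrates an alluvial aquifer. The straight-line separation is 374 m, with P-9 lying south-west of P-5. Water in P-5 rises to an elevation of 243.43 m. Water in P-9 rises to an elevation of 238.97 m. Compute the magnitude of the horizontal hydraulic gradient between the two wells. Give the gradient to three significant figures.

i ≈ 0.0119

Total head at P-5: h = 243.43 m (water level in the piezometer is the total head).
Total head at P-9: h = 238.97 m (water level in the piezometer is the total head).
Head difference: h(P-5) − h(P-9) = 243.43 − 238.97 = 4.46 m.
Hydraulic gradient: i = |Δh| / L = 4.46 / 374 = 0.0119.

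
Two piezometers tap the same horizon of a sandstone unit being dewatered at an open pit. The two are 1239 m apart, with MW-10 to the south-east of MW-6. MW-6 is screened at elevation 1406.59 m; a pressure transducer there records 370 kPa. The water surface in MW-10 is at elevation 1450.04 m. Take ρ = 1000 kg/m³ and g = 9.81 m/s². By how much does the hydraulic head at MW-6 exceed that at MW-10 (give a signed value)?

Pressure head at MW-6: ψ = P/(ρg) = 370×1000 / (1000 × 9.81) = 37.72 m.
Total head at MW-6: h = z + ψ = 1406.59 + 37.72 = 1444.31 m.
Total head at MW-10: h = 1450.04 m (water level in the piezometer is the total head).
Head difference: h(MW-6) − h(MW-10) = 1444.31 − 1450.04 = -5.73 m.

Δh ≈ -5.73 m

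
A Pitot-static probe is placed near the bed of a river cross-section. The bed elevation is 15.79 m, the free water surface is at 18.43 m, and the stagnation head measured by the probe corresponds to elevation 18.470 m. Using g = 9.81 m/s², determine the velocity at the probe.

Near the bed, under hydrostatic conditions, the piezometric head (z + ψ) equals the free-surface elevation, 18.43 m.
Velocity head = total − piezometric = 18.470 − 18.43 = 0.040 m.
v = √(2g·h_v) = √(2 × 9.81 × 0.040) = 0.886 m/s.

v ≈ 0.886 m/s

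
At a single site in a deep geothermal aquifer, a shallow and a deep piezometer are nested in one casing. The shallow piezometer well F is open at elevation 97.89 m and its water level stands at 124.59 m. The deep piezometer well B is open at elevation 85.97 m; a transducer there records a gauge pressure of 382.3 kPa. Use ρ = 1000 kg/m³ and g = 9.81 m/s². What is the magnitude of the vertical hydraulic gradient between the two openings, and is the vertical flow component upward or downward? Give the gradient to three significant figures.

Total head at well F: h = 124.59 m (water level in the standpipe).
Pressure head at well B: ψ = P/(ρg) = 382.3×1000 / (1000 × 9.81) = 38.97 m.
Total head at well B: h = z + ψ = 85.97 + 38.97 = 124.94 m.
Δh = h(well F) − h(well B) = 124.59 − 124.94 = -0.35 m.
Vertical separation Δz = 97.89 − 85.97 = 11.92 m.
|i_v| = |Δh| / Δz = 0.35 / 11.92 = 0.0294.
Head is higher in the deep piezometer, so vertical flow is upward (discharge condition).

|i_v| ≈ 0.0294; vertical flow is upward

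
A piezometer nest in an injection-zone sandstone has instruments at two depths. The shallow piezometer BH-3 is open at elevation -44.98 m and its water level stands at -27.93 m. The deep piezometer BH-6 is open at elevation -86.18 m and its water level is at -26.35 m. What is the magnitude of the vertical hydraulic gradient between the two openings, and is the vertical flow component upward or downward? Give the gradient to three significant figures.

Total head at BH-3: h = -27.93 m (water level in the standpipe).
Total head at BH-6: h = -26.35 m.
Δh = h(BH-3) − h(BH-6) = -27.93 − (-26.35) = -1.58 m.
Vertical separation Δz = -44.98 − (-86.18) = 41.20 m.
|i_v| = |Δh| / Δz = 1.58 / 41.20 = 0.0383.
Head is higher in the deep piezometer, so vertical flow is upward (discharge condition).

|i_v| ≈ 0.0383; vertical flow is upward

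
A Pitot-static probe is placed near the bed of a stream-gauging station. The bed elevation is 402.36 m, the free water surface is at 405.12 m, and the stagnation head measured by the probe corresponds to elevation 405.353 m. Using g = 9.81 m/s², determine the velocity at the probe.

v ≈ 2.14 m/s

Near the bed, under hydrostatic conditions, the piezometric head (z + ψ) equals the free-surface elevation, 405.12 m.
Velocity head = total − piezometric = 405.353 − 405.12 = 0.233 m.
v = √(2g·h_v) = √(2 × 9.81 × 0.233) = 2.14 m/s.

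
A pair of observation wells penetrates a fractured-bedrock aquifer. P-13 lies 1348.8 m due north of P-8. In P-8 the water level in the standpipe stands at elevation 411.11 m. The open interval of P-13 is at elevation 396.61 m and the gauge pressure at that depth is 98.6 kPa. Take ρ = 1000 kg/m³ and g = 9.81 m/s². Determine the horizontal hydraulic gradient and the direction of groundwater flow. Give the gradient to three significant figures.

Total head at P-8: h = 411.11 m (water level in the piezometer is the total head).
Pressure head at P-13: ψ = P/(ρg) = 98.6×1000 / (1000 × 9.81) = 10.05 m.
Total head at P-13: h = z + ψ = 396.61 + 10.05 = 406.66 m.
Head difference: h(P-8) − h(P-13) = 411.11 − 406.66 = 4.45 m.
Hydraulic gradient: i = |Δh| / L = 4.45 / 1348.8 = 0.00330.
Flow is from higher to lower head: from P-8 toward P-13, i.e. toward the north.

i ≈ 0.00330; groundwater flows toward the north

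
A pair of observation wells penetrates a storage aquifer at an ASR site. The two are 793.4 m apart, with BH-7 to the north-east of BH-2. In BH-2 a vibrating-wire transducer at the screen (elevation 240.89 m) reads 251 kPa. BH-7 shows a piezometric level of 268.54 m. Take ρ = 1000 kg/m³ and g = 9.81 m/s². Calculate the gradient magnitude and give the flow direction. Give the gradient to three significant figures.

Pressure head at BH-2: ψ = P/(ρg) = 251×1000 / (1000 × 9.81) = 25.59 m.
Total head at BH-2: h = z + ψ = 240.89 + 25.59 = 266.48 m.
Total head at BH-7: h = 268.54 m (water level in the piezometer is the total head).
Head difference: h(BH-2) − h(BH-7) = 266.48 − 268.54 = -2.06 m.
Hydraulic gradient: i = |Δh| / L = 2.06 / 793.4 = 0.00260.
Flow is from higher to lower head: from BH-7 toward BH-2, i.e. toward the south-west.

i ≈ 0.00260; groundwater flows toward the south-west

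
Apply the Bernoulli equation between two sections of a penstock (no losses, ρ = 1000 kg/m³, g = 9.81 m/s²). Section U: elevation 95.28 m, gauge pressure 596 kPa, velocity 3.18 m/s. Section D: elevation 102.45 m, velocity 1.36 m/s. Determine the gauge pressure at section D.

P₂ ≈ 530 kPa

Pressure head at U: ψ₁ = P₁/(ρg) = 596×1000 / (1000 × 9.81) = 60.75 m.
Velocity heads: v₁²/2g = 3.18²/19.62 = 0.515 m; v₂²/2g = 1.36²/19.62 = 0.094 m.
Total head H = z₁ + ψ₁ + v₁²/2g = 95.28 + 60.75 + 0.515 = 156.54 m.
ψ₂ = H − z₂ − v₂²/2g = 156.54 − 102.45 − 0.094 = 54.00 m.
P₂ = ρgψ₂ = 1000 × 9.81 × 54.00 ≈ 530 kPa.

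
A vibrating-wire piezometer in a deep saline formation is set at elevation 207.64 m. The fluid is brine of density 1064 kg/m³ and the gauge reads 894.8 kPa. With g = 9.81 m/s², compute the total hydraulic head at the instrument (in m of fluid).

h ≈ 293.37 m

ψ = P/(ρg) = 894.8×1000 / (1064 × 9.81) = 85.73 m.
h = z + ψ = 207.64 + 85.73 = 293.37 m.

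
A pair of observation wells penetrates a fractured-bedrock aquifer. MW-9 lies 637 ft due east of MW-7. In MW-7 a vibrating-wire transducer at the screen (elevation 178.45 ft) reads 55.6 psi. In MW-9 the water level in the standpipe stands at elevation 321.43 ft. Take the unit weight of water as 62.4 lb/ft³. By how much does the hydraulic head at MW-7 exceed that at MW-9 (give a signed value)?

Δh ≈ -14.67 ft

Pressure head at MW-7: ψ = 144·P/γ = 144 × 55.6 / 62.4 = 128.31 ft.
Total head at MW-7: h = z + ψ = 178.45 + 128.31 = 306.76 ft.
Total head at MW-9: h = 321.43 ft (water level in the piezometer is the total head).
Head difference: h(MW-7) − h(MW-9) = 306.76 − 321.43 = -14.67 ft.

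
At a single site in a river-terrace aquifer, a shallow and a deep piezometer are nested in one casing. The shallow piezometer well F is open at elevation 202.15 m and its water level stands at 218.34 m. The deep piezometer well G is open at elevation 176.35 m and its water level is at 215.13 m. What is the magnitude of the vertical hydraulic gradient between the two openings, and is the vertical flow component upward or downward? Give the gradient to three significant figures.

|i_v| ≈ 0.124; vertical flow is downward

Total head at well F: h = 218.34 m (water level in the standpipe).
Total head at well G: h = 215.13 m.
Δh = h(well F) − h(well G) = 218.34 − 215.13 = 3.21 m.
Vertical separation Δz = 202.15 − 176.35 = 25.80 m.
|i_v| = |Δh| / Δz = 3.21 / 25.80 = 0.124.
Head is higher in the shallow piezometer, so vertical flow is downward (recharge condition).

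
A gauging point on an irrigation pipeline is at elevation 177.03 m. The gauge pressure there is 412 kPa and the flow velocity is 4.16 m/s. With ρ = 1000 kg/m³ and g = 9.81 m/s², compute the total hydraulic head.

Pressure head ψ = P/(ρg) = 412×1000 / (1000 × 9.81) = 42.00 m.
Velocity head = v²/(2g) = 4.16² / (2 × 9.81) = 0.882 m.
h = z + ψ + v²/(2g) = 177.03 + 42.00 + 0.882 = 219.91 m.

h ≈ 219.91 m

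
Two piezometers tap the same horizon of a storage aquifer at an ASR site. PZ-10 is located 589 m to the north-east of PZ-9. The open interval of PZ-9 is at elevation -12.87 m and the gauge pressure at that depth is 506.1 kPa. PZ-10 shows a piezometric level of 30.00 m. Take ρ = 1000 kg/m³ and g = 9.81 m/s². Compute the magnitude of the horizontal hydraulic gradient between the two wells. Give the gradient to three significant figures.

Pressure head at PZ-9: ψ = P/(ρg) = 506.1×1000 / (1000 × 9.81) = 51.59 m.
Total head at PZ-9: h = z + ψ = -12.87 + 51.59 = 38.72 m.
Total head at PZ-10: h = 30.00 m (water level in the piezometer is the total head).
Head difference: h(PZ-9) − h(PZ-10) = 38.72 − 30.00 = 8.72 m.
Hydraulic gradient: i = |Δh| / L = 8.72 / 589 = 0.0148.

i ≈ 0.0148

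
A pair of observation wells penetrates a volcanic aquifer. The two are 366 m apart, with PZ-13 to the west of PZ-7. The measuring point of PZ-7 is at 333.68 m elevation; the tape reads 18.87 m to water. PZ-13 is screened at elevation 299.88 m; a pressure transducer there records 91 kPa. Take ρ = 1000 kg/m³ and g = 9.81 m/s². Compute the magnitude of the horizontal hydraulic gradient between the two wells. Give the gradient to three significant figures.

Total head at PZ-7: h = 333.68 − 18.87 = 314.81 m.
Pressure head at PZ-13: ψ = P/(ρg) = 91×1000 / (1000 × 9.81) = 9.28 m.
Total head at PZ-13: h = z + ψ = 299.88 + 9.28 = 309.16 m.
Head difference: h(PZ-7) − h(PZ-13) = 314.81 − 309.16 = 5.65 m.
Hydraulic gradient: i = |Δh| / L = 5.65 / 366 = 0.0154.

i ≈ 0.0154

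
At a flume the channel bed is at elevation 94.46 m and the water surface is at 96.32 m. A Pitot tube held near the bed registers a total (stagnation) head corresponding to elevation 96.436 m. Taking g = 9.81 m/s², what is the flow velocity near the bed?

v ≈ 1.51 m/s

Near the bed, under hydrostatic conditions, the piezometric head (z + ψ) equals the free-surface elevation, 96.32 m.
Velocity head = total − piezometric = 96.436 − 96.32 = 0.116 m.
v = √(2g·h_v) = √(2 × 9.81 × 0.116) = 1.51 m/s.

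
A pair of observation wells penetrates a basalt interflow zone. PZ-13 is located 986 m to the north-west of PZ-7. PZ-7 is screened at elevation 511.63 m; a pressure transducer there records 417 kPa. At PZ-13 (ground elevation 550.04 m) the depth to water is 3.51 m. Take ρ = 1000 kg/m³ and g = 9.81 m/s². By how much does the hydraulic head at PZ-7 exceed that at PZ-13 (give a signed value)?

Δh ≈ 7.61 m

Pressure head at PZ-7: ψ = P/(ρg) = 417×1000 / (1000 × 9.81) = 42.51 m.
Total head at PZ-7: h = z + ψ = 511.63 + 42.51 = 554.14 m.
Total head at PZ-13: h = 550.04 − 3.51 = 546.53 m.
Head difference: h(PZ-7) − h(PZ-13) = 554.14 − 546.53 = 7.61 m.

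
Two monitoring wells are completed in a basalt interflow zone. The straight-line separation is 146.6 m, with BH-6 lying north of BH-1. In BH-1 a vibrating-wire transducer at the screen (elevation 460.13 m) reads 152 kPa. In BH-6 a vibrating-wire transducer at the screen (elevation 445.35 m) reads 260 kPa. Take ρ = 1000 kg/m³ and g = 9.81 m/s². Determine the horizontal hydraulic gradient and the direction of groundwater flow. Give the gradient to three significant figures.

Pressure head at BH-1: ψ = P/(ρg) = 152×1000 / (1000 × 9.81) = 15.49 m.
Total head at BH-1: h = z + ψ = 460.13 + 15.49 = 475.62 m.
Pressure head at BH-6: ψ = P/(ρg) = 260×1000 / (1000 × 9.81) = 26.50 m.
Total head at BH-6: h = z + ψ = 445.35 + 26.50 = 471.85 m.
Head difference: h(BH-1) − h(BH-6) = 475.62 − 471.85 = 3.77 m.
Hydraulic gradient: i = |Δh| / L = 3.77 / 146.6 = 0.0257.
Flow is from higher to lower head: from BH-1 toward BH-6, i.e. toward the north.

i ≈ 0.0257; groundwater flows toward the north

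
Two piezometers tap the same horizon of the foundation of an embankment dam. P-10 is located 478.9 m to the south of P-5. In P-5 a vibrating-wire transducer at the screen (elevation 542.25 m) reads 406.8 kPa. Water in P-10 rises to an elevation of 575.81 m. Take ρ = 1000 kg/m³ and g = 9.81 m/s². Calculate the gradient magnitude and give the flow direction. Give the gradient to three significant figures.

Pressure head at P-5: ψ = P/(ρg) = 406.8×1000 / (1000 × 9.81) = 41.47 m.
Total head at P-5: h = z + ψ = 542.25 + 41.47 = 583.72 m.
Total head at P-10: h = 575.81 m (water level in the piezometer is the total head).
Head difference: h(P-5) − h(P-10) = 583.72 − 575.81 = 7.91 m.
Hydraulic gradient: i = |Δh| / L = 7.91 / 478.9 = 0.0165.
Flow is from higher to lower head: from P-5 toward P-10, i.e. toward the south.

i ≈ 0.0165; groundwater flows toward the south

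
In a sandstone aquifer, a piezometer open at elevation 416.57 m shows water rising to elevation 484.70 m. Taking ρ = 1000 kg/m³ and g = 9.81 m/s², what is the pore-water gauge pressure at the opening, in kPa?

P ≈ 668 kPa

Pressure head ψ = h − z = 484.70 − 416.57 = 68.13 m.
P = ρgψ = 1000 × 9.81 × 68.13 = 668355 Pa ≈ 668 kPa.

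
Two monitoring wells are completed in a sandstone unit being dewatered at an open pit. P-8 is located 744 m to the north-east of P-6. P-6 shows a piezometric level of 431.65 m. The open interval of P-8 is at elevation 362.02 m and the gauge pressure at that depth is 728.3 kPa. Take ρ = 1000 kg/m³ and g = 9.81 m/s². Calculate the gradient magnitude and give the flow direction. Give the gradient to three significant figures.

i ≈ 0.00620; groundwater flows toward the south-west

Total head at P-6: h = 431.65 m (water level in the piezometer is the total head).
Pressure head at P-8: ψ = P/(ρg) = 728.3×1000 / (1000 × 9.81) = 74.24 m.
Total head at P-8: h = z + ψ = 362.02 + 74.24 = 436.26 m.
Head difference: h(P-6) − h(P-8) = 431.65 − 436.26 = -4.61 m.
Hydraulic gradient: i = |Δh| / L = 4.61 / 744 = 0.00620.
Flow is from higher to lower head: from P-8 toward P-6, i.e. toward the south-west.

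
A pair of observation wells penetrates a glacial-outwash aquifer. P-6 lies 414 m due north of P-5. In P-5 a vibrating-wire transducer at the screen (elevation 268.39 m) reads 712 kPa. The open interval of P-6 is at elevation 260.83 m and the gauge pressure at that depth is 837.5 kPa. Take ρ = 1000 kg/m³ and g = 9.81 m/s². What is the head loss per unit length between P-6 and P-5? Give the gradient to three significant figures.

Pressure head at P-5: ψ = P/(ρg) = 712×1000 / (1000 × 9.81) = 72.58 m.
Total head at P-5: h = z + ψ = 268.39 + 72.58 = 340.97 m.
Pressure head at P-6: ψ = P/(ρg) = 837.5×1000 / (1000 × 9.81) = 85.37 m.
Total head at P-6: h = z + ψ = 260.83 + 85.37 = 346.20 m.
Head difference: h(P-5) − h(P-6) = 340.97 − 346.20 = -5.23 m.
Hydraulic gradient: i = |Δh| / L = 5.23 / 414 = 0.0126.

i ≈ 0.0126 m/m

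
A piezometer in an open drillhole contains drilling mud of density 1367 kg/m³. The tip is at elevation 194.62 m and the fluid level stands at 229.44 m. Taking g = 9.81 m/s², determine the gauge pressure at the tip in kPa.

Pressure head ψ = h − z = 229.44 − 194.62 = 34.82 m.
P = ρgψ = 1367 × 9.81 × 34.82 = 466946 Pa ≈ 467 kPa.

P ≈ 467 kPa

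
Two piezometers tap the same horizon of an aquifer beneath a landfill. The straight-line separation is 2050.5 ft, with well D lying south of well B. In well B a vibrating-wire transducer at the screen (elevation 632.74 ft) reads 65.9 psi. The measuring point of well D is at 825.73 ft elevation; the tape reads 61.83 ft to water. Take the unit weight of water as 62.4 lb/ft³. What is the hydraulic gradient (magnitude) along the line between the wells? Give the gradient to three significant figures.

Pressure head at well B: ψ = 144·P/γ = 144 × 65.9 / 62.4 = 152.08 ft.
Total head at well B: h = z + ψ = 632.74 + 152.08 = 784.82 ft.
Total head at well D: h = 825.73 − 61.83 = 763.90 ft.
Head difference: h(well B) − h(well D) = 784.82 − 763.90 = 20.92 ft.
Hydraulic gradient: i = |Δh| / L = 20.92 / 2050.5 = 0.0102.

i ≈ 0.0102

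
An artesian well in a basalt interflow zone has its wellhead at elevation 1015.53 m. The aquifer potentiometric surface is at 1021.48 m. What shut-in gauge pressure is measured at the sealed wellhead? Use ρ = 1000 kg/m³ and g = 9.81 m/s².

Head above the cap: Δh = 1021.48 − 1015.53 = 5.95 m.
P = ρgΔh = 1000 × 9.81 × 5.95 = 58370 Pa ≈ 58.4 kPa.

P ≈ 58.4 kPa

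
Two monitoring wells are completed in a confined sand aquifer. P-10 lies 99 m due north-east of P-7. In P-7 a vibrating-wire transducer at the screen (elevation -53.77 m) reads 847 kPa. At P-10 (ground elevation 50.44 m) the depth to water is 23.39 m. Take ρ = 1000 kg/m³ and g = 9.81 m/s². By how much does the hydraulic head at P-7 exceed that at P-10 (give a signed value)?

Δh ≈ 5.52 m

Pressure head at P-7: ψ = P/(ρg) = 847×1000 / (1000 × 9.81) = 86.34 m.
Total head at P-7: h = z + ψ = -53.77 + 86.34 = 32.57 m.
Total head at P-10: h = 50.44 − 23.39 = 27.05 m.
Head difference: h(P-7) − h(P-10) = 32.57 − 27.05 = 5.52 m.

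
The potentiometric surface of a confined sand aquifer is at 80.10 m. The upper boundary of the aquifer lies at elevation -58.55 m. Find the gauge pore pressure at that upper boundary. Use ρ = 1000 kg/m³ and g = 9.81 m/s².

Pressure head at the aquifer top: ψ = h − z = 80.10 − (-58.55) = 138.65 m.
P = ρgψ = 1000 × 9.81 × 138.65 = 1360156 Pa ≈ 1360 kPa.

P ≈ 1360 kPa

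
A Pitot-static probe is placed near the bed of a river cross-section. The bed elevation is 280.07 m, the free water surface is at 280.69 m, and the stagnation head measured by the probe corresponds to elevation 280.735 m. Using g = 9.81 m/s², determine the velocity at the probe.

Near the bed, under hydrostatic conditions, the piezometric head (z + ψ) equals the free-surface elevation, 280.69 m.
Velocity head = total − piezometric = 280.735 − 280.69 = 0.045 m.
v = √(2g·h_v) = √(2 × 9.81 × 0.045) = 0.940 m/s.

v ≈ 0.940 m/s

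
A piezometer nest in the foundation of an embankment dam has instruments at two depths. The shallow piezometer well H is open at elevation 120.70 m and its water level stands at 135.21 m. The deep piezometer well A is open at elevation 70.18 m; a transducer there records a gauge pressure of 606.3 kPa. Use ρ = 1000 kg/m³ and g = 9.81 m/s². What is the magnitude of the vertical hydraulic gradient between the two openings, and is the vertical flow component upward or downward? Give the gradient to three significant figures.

|i_v| ≈ 0.0639; vertical flow is downward

Total head at well H: h = 135.21 m (water level in the standpipe).
Pressure head at well A: ψ = P/(ρg) = 606.3×1000 / (1000 × 9.81) = 61.80 m.
Total head at well A: h = z + ψ = 70.18 + 61.80 = 131.98 m.
Δh = h(well H) − h(well A) = 135.21 − 131.98 = 3.23 m.
Vertical separation Δz = 120.70 − 70.18 = 50.52 m.
|i_v| = |Δh| / Δz = 3.23 / 50.52 = 0.0639.
Head is higher in the shallow piezometer, so vertical flow is downward (recharge condition).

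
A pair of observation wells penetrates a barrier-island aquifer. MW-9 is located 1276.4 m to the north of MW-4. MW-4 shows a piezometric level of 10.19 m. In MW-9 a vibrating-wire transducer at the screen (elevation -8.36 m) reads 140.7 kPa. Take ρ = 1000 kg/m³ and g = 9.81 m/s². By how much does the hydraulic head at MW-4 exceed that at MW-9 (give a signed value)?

Total head at MW-4: h = 10.19 m (water level in the piezometer is the total head).
Pressure head at MW-9: ψ = P/(ρg) = 140.7×1000 / (1000 × 9.81) = 14.34 m.
Total head at MW-9: h = z + ψ = -8.36 + 14.34 = 5.98 m.
Head difference: h(MW-4) − h(MW-9) = 10.19 − 5.98 = 4.21 m.

Δh ≈ 4.21 m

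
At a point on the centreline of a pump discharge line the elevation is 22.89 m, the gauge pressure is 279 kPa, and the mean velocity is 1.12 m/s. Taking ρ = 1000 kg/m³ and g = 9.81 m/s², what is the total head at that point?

Pressure head ψ = P/(ρg) = 279×1000 / (1000 × 9.81) = 28.44 m.
Velocity head = v²/(2g) = 1.12² / (2 × 9.81) = 0.064 m.
h = z + ψ + v²/(2g) = 22.89 + 28.44 + 0.064 = 51.39 m.

h ≈ 51.39 m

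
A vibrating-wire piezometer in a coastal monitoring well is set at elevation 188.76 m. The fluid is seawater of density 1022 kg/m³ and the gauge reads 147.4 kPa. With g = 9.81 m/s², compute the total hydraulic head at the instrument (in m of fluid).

ψ = P/(ρg) = 147.4×1000 / (1022 × 9.81) = 14.70 m.
h = z + ψ = 188.76 + 14.70 = 203.46 m.

h ≈ 203.46 m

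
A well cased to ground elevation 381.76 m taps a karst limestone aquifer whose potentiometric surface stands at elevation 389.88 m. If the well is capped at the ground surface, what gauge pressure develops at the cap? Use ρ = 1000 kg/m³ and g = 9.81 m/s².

Head above the cap: Δh = 389.88 − 381.76 = 8.12 m.
P = ρgΔh = 1000 × 9.81 × 8.12 = 79657 Pa ≈ 79.7 kPa.

P ≈ 79.7 kPa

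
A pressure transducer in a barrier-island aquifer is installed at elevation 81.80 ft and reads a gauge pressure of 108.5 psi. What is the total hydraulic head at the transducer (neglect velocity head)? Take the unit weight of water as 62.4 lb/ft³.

h ≈ 332.18 ft

ψ = 144·P/γ = 144 × 108.5 / 62.4 = 250.38 ft.
h = z + ψ = 81.80 + 250.38 = 332.18 ft.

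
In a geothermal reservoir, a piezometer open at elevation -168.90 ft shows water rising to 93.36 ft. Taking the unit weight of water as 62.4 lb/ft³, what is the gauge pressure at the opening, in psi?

P ≈ 114 psi

Pressure head ψ = h − z = 93.36 − (-168.90) = 262.26 ft.
P = γ·ψ / 144 = 62.4 × 262.26 / 144 = 114 psi.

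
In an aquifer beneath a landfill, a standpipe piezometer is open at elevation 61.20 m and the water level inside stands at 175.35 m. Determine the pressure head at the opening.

ψ ≈ 114.15 m

Total head h = 175.35 m (the water-surface elevation in the piezometer).
Pressure head ψ = h − z = 175.35 − 61.20 = 114.15 m.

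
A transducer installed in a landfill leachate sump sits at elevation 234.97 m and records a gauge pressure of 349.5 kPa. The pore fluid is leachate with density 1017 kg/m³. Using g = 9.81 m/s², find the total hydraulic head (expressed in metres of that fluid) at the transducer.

h ≈ 270.00 m

ψ = P/(ρg) = 349.5×1000 / (1017 × 9.81) = 35.03 m.
h = z + ψ = 234.97 + 35.03 = 270.00 m.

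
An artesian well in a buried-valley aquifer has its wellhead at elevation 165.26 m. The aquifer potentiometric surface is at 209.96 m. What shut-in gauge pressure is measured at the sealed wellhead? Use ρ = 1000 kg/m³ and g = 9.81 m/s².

P ≈ 439 kPa

Head above the cap: Δh = 209.96 − 165.26 = 44.70 m.
P = ρgΔh = 1000 × 9.81 × 44.70 = 438507 Pa ≈ 439 kPa.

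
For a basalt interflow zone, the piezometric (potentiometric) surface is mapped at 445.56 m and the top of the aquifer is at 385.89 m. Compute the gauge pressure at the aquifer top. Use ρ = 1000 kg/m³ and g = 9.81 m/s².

P ≈ 585 kPa

Pressure head at the aquifer top: ψ = h − z = 445.56 − 385.89 = 59.67 m.
P = ρgψ = 1000 × 9.81 × 59.67 = 585363 Pa ≈ 585 kPa.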